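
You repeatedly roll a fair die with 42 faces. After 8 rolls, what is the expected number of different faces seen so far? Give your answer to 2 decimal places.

For each face, P(seen in 8 rolls) = 1 - (41/42)^8 = 0.175.
By linearity of expectation, E[distinct seen] = 42·(1 - (41/42)^8) = 7.364.

7.36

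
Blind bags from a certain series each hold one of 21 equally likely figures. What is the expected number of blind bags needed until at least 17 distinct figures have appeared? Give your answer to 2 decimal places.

With k distinct figures already seen, the next new one arrives after an expected 21/(21-k) blind bags.
Sum over k = 0,...,16: E = 21/21 + 21/20 + 21/19 + ... + 21/6 + 21/5 = 32.803.

32.80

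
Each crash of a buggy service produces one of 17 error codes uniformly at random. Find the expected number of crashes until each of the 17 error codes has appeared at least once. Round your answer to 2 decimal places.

After k distinct error codes have appeared, the next crash gives a new one with probability (17-k)/17, so the expected wait for the (k+1)-th is 17/(17-k).
E[T] = 17/17 + 17/16 + 17/15 + ... + 17/2 + 17/1 = 17·H_{17}.
H_{17} = 3.440, so E[T] = 58.472.

58.47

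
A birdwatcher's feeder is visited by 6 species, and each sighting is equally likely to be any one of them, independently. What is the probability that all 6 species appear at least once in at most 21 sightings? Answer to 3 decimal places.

By inclusion–exclusion over which species are missing,
P(all seen) = Σ_{j=0}^{6} (-1)^j C(6,j)((6-j)/6)^21
= 1.0000 - 0.1304 + 0.0030 - 0.0000 + 0.0000 - 0.0000 + 0.0000
= 0.8726.

0.873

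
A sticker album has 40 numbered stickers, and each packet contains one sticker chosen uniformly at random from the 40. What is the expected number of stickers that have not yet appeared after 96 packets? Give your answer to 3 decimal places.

3.520

For each sticker, P(unseen after 96) = (39/40)^96 = 0.0880.
By linearity of expectation, E[unseen] = 40·(39/40)^96 = 3.5197.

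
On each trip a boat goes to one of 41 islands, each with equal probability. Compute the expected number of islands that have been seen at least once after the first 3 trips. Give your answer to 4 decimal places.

For each island, P(seen in 3 trips) = 1 - (40/41)^3 = 0.07140.
By linearity of expectation, E[distinct seen] = 41·(1 - (40/41)^3) = 2.92742.

2.9274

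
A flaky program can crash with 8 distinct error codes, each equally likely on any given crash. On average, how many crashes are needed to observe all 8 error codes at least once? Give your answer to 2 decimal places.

After k distinct error codes have appeared, the next crash gives a new one with probability (8-k)/8, so the expected wait for the (k+1)-th is 8/(8-k).
E[T] = 8/8 + 8/7 + 8/6 + ... + 8/2 + 8/1 = 8·H_{8}.
H_{8} = 2.718, so E[T] = 21.743.

21.74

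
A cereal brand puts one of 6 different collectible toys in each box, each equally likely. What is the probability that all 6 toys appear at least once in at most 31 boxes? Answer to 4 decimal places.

0.9790

By inclusion–exclusion over which toys are missing,
P(all seen) = Σ_{j=0}^{6} (-1)^j C(6,j)((6-j)/6)^31
= 1.00000 - 0.02106 + 0.00005 - 0.00000 + 0.00000 - 0.00000 + 0.00000
= 0.97899.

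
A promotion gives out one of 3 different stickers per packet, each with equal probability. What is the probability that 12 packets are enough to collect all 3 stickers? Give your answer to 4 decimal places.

Let A_i be the event that sticker i is missing after 12 packets. By inclusion–exclusion on the A_i,
P(all seen) = Σ_{j=0}^{3} (-1)^j C(3,j)((3-j)/3)^12
= 1.00000 - 0.02312 + 0.00001 - 0.00000
= 0.97688.

0.9769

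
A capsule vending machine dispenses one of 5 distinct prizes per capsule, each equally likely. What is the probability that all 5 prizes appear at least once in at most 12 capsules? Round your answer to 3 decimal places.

By inclusion–exclusion over which prizes are missing,
P(all seen) = Σ_{j=0}^{5} (-1)^j C(5,j)((5-j)/5)^12
= 1.0000 - 0.3436 + 0.0218 - 0.0002 + 0.0000 - 0.0000
= 0.6780.

0.678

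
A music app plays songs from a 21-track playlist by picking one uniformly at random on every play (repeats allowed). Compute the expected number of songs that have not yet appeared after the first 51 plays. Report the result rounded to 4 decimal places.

For each song, P(unseen after 51) = (20/21)^51 = 0.08305.
By linearity of expectation, E[unseen] = 21·(20/21)^51 = 1.74407.

1.7441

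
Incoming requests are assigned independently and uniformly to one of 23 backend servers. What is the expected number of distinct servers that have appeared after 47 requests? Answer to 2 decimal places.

20.15

For each server, P(seen in 47 requests) = 1 - (22/23)^47 = 0.876.
By linearity of expectation, E[distinct seen] = 23·(1 - (22/23)^47) = 20.153.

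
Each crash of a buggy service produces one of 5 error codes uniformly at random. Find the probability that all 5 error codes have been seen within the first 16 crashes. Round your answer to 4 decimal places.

0.8621

By inclusion–exclusion over which error codes are missing,
P(all seen) = Σ_{j=0}^{5} (-1)^j C(5,j)((5-j)/5)^16
= 1.00000 - 0.14074 + 0.00282 - 0.00000 + 0.00000 - 0.00000
= 0.86208.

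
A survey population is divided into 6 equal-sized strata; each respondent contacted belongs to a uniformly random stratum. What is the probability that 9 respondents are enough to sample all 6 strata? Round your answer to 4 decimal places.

0.1890

Let A_i be the event that stratum i is missing after 9 respondents. By inclusion–exclusion on the A_i,
P(all seen) = Σ_{j=0}^{6} (-1)^j C(6,j)((6-j)/6)^9
= 1.00000 - 1.16284 + 0.39018 - 0.03906 + 0.00076 - 0.00000 + 0.00000
= 0.18904.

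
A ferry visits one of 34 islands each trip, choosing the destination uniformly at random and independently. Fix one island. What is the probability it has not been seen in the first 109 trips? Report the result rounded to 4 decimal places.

0.0386

Each trip misses the fixed island with probability (34-1)/34 = 33/34, independently.
P(still missing after 109) = (33/34)^109 = 0.03862.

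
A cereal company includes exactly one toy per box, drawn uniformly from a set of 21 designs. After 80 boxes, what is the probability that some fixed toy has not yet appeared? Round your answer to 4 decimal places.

0.0202

On each box the fixed toy fails to appear with probability 20/21.
P(still missing after 80) = (20/21)^80 = 0.02018.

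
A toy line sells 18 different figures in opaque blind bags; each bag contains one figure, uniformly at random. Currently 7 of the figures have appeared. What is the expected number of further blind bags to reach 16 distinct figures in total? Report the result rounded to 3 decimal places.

27.358

From k distinct to k+1 distinct takes on average 18/(18-k) blind bags.
Sum over k = 7,...,15: E = 18/11 + 18/10 + 18/9 + ... + 18/4 + 18/3 = 27.3578.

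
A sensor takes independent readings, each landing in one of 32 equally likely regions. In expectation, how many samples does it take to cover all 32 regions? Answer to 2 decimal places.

Split into phases: going from k distinct to k+1 distinct takes on average 32/(32-k) samples.
E[T] = 32/32 + 32/31 + 32/30 + ... + 32/2 + 32/1 = 32·H_{32}.
H_{32} = 4.058, so E[T] = 129.872.

129.87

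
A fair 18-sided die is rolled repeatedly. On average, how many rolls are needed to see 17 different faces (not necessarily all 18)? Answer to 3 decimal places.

Going from k to k+1 distinct takes a geometric number of rolls with mean 18/(18-k).
Sum over k = 0,...,16: E = 18/18 + 18/17 + 18/16 + ... + 18/3 + 18/2 = 44.9119.

44.912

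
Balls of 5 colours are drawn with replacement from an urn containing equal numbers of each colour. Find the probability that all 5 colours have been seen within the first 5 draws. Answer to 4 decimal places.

Let A_i be the event that colour i is missing after 5 draws. By inclusion–exclusion on the A_i,
P(all seen) = Σ_{j=0}^{5} (-1)^j C(5,j)((5-j)/5)^5
= 1.00000 - 1.63840 + 0.77760 - 0.10240 + 0.00160 - 0.00000
= 0.03840.

0.0384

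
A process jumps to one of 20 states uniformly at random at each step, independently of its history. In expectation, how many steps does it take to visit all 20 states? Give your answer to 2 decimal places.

Split into phases: going from k distinct to k+1 distinct takes on average 20/(20-k) steps.
E[T] = 20/20 + 20/19 + 20/18 + ... + 20/2 + 20/1 = 20·H_{20}.
H_{20} = 3.598, so E[T] = 71.955.

71.95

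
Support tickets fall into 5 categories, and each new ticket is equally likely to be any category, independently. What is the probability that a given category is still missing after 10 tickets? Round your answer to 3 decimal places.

0.107

Each ticket misses the fixed category with probability (5-1)/5 = 4/5, independently.
P(still missing after 10) = (4/5)^10 = 0.1074.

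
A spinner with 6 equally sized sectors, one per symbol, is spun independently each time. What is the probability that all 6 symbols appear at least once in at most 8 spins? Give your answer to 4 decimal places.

By inclusion–exclusion over which symbols are missing,
P(all seen) = Σ_{j=0}^{6} (-1)^j C(6,j)((6-j)/6)^8
= 1.00000 - 1.39541 + 0.58528 - 0.07813 + 0.00229 - 0.00000 + 0.00000
= 0.11403.

0.1140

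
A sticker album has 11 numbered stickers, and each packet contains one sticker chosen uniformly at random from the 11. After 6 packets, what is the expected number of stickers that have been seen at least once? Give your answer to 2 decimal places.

For each sticker, P(seen in 6 packets) = 1 - (10/11)^6 = 0.436.
By linearity of expectation, E[distinct seen] = 11·(1 - (10/11)^6) = 4.791.

4.79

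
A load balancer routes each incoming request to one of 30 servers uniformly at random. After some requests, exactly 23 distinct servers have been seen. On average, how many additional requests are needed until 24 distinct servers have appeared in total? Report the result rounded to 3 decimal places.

With k distinct servers already seen, the next new one takes an expected 30/(30-k) requests.
Only the k = 23 term is needed: E = 30/7 = 4.2857.

4.286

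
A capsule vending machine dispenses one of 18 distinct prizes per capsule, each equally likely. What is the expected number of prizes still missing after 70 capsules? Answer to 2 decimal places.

For each prize, P(unseen after 70) = (17/18)^70 = 0.018.
By linearity of expectation, E[unseen] = 18·(17/18)^70 = 0.329.

0.33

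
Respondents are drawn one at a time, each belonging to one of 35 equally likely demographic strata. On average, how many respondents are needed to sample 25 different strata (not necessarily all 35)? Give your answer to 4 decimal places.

42.6235

Going from k to k+1 distinct takes a geometric number of respondents with mean 35/(35-k).
Sum over k = 0,...,24: E = 35/35 + 35/34 + 35/33 + ... + 35/12 + 35/11 = 42.62346.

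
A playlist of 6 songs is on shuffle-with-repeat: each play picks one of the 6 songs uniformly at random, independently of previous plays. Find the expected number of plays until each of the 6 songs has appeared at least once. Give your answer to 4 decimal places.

14.7000

After k distinct songs have appeared, the next play gives a new one with probability (6-k)/6, so the expected wait for the (k+1)-th is 6/(6-k).
E[T] = 6/6 + 6/5 + 6/4 + 6/3 + 6/2 + 6/1 = 6·H_{6}.
H_{6} = 2.45000, so E[T] = 14.70000.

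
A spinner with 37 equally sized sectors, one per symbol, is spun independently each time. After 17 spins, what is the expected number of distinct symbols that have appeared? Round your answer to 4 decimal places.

For each symbol, P(seen in 17 spins) = 1 - (36/37)^17 = 0.37236.
By linearity of expectation, E[distinct seen] = 37·(1 - (36/37)^17) = 13.77718.

13.7772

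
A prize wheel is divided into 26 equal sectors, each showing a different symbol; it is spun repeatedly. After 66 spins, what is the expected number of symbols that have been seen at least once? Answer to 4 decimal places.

For each symbol, P(seen in 66 spins) = 1 - (25/26)^66 = 0.92487.
By linearity of expectation, E[distinct seen] = 26·(1 - (25/26)^66) = 24.04668.

24.0467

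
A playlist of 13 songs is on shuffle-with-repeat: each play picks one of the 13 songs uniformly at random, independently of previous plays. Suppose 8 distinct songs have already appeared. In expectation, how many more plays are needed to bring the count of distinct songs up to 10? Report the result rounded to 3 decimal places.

From k distinct to k+1 distinct takes on average 13/(13-k) plays.
Sum over k = 8,...,9: E = 13/5 + 13/4 = 5.8500.

5.850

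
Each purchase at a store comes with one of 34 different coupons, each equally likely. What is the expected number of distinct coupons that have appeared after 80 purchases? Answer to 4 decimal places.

30.8791

For each coupon, P(seen in 80 purchases) = 1 - (33/34)^80 = 0.90821.
By linearity of expectation, E[distinct seen] = 34·(1 - (33/34)^80) = 30.87909.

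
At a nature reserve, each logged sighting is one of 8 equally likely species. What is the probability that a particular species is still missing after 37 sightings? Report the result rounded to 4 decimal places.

0.0071

On each sighting the fixed species fails to appear with probability 7/8.
P(still missing after 37) = (7/8)^37 = 0.00715.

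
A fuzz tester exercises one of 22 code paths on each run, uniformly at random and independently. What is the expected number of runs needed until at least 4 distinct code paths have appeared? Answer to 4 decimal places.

4.3055

Going from k to k+1 distinct takes a geometric number of runs with mean 22/(22-k).
Sum over k = 0,...,3: E = 22/22 + 22/21 + 22/20 + 22/19 = 4.30551.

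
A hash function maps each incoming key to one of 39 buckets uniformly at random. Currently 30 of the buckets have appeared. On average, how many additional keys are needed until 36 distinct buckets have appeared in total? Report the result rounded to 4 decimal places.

38.8298

From k distinct to k+1 distinct takes on average 39/(39-k) keys.
Sum over k = 30,...,35: E = 39/9 + 39/8 + 39/7 + 39/6 + 39/5 + 39/4 = 38.82976.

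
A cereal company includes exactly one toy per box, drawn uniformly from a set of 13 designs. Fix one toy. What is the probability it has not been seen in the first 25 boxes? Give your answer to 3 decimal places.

0.135

Each box misses the fixed toy with probability (13-1)/13 = 12/13, independently.
P(still missing after 25) = (12/13)^25 = 0.1352.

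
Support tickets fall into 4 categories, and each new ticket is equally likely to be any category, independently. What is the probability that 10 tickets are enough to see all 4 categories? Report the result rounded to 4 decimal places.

0.7806

By inclusion–exclusion over which categories are missing,
P(all seen) = Σ_{j=0}^{4} (-1)^j C(4,j)((4-j)/4)^10
= 1.00000 - 0.22525 + 0.00586 - 0.00000 + 0.00000
= 0.78060.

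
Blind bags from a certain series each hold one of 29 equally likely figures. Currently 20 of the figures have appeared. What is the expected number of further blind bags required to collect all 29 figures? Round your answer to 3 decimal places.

82.040

From k distinct to k+1 distinct takes on average 29/(29-k) blind bags.
Sum over k = 20,...,28: E = 29/9 + 29/8 + 29/7 + ... + 29/2 + 29/1 = 82.0401.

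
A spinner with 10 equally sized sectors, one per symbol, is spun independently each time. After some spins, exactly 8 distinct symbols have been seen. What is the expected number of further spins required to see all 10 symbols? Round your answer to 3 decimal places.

With k distinct symbols already seen, the next new one takes an expected 10/(10-k) spins.
Sum over k = 8,...,9: E = 10/2 + 10/1 = 15.0000.

15.000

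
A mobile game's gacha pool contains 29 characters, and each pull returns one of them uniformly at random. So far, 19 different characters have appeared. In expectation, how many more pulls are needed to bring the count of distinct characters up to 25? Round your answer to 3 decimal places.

The wait to go from k to k+1 distinct characters is geometric with mean 29/(29-k).
Sum over k = 19,...,24: E = 29/10 + 29/9 + 29/8 + 29/7 + 29/6 + 29/5 = 24.5234.

24.523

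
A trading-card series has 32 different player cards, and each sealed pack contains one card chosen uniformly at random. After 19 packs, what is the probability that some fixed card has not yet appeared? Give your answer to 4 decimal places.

0.5470

On each pack the fixed card fails to appear with probability 31/32.
P(still missing after 19) = (31/32)^19 = 0.54704.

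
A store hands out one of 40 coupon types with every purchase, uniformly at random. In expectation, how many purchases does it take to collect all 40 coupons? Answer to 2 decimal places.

171.14

After k distinct coupons have appeared, the next purchase gives a new one with probability (40-k)/40, so the expected wait for the (k+1)-th is 40/(40-k).
E[T] = 40/40 + 40/39 + 40/38 + ... + 40/2 + 40/1 = 40·H_{40}.
H_{40} = 4.279, so E[T] = 171.142.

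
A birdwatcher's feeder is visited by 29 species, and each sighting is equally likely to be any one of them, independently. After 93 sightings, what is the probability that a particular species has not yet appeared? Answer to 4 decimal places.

0.0383

Each sighting misses the fixed species with probability (29-1)/29 = 28/29, independently.
P(still missing after 93) = (28/29)^93 = 0.03825.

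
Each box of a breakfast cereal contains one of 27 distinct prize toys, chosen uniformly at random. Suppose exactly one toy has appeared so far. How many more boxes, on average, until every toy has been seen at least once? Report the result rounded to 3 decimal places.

With k distinct toys already seen, the next new one takes an expected 27/(27-k) boxes.
Sum over k = 1,...,26: E = 27/26 + 27/25 + 27/24 + ... + 27/2 + 27/1 = 104.0693.

104.069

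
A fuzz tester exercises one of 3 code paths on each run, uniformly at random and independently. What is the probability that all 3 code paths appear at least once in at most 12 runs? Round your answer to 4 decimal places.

Let A_i be the event that code path i is missing after 12 runs. By inclusion–exclusion on the A_i,
P(all seen) = Σ_{j=0}^{3} (-1)^j C(3,j)((3-j)/3)^12
= 1.00000 - 0.02312 + 0.00001 - 0.00000
= 0.97688.

0.9769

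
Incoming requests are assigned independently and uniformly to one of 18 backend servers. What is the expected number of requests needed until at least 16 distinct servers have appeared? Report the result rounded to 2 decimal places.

With k distinct servers already seen, the next new one arrives after an expected 18/(18-k) requests.
Sum over k = 0,...,15: E = 18/18 + 18/17 + 18/16 + ... + 18/4 + 18/3 = 35.912.

35.91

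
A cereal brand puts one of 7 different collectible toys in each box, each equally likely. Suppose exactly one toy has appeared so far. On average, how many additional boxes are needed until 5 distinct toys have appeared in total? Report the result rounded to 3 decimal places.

The wait to go from k to k+1 distinct toys is geometric with mean 7/(7-k).
Sum over k = 1,...,4: E = 7/6 + 7/5 + 7/4 + 7/3 = 6.6500.

6.650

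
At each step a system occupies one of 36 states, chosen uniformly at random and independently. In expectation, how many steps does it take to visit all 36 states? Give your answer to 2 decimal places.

150.28

Split into phases: going from k distinct to k+1 distinct takes on average 36/(36-k) steps.
E[T] = 36/36 + 36/35 + 36/34 + ... + 36/2 + 36/1 = 36·H_{36}.
H_{36} = 4.175, so E[T] = 150.284.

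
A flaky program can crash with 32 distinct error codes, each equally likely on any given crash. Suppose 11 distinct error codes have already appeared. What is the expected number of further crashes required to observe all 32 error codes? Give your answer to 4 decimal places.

The wait to go from k to k+1 distinct error codes is geometric with mean 32/(32-k).
Sum over k = 11,...,31: E = 32/21 + 32/20 + 32/19 + ... + 32/2 + 32/1 = 116.65148.

116.6515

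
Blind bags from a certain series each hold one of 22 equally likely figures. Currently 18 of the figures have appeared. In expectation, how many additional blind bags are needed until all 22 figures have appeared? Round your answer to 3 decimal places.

45.833

With k distinct figures already seen, the next new one takes an expected 22/(22-k) blind bags.
Sum over k = 18,...,21: E = 22/4 + 22/3 + 22/2 + 22/1 = 45.8333.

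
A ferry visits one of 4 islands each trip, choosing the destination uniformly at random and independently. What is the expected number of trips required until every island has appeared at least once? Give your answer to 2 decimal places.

After k distinct islands have appeared, the next trip gives a new one with probability (4-k)/4, so the expected wait for the (k+1)-th is 4/(4-k).
E[T] = 4/4 + 4/3 + 4/2 + 4/1 = 4·H_{4}.
H_{4} = 2.083, so E[T] = 8.333.

8.33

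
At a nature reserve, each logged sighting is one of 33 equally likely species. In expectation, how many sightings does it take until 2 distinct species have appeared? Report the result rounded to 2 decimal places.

2.03

With k distinct species already seen, the next new one arrives after an expected 33/(33-k) sightings.
Sum over k = 0,...,1: E = 33/33 + 33/32 = 2.031.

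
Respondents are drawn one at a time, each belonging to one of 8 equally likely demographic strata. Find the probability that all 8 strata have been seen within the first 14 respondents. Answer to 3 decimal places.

0.192

Let A_i be the event that stratum i is missing after 14 respondents. By inclusion–exclusion on the A_i,
P(all seen) = Σ_{j=0}^{8} (-1)^j C(8,j)((8-j)/8)^14
= 1.0000 - 1.2337 + 0.4989 - 0.0777 + 0.0043 - 0.0001 + 0.0000 - 0.0000 + 0.0000
= 0.1917.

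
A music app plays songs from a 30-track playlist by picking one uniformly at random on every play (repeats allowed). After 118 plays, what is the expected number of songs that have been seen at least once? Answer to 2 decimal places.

29.45

For each song, P(seen in 118 plays) = 1 - (29/30)^118 = 0.982.
By linearity of expectation, E[distinct seen] = 30·(1 - (29/30)^118) = 29.451.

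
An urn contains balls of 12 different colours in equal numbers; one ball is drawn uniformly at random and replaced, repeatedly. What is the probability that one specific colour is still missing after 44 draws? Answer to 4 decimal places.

On each draw the fixed colour fails to appear with probability 11/12.
P(still missing after 44) = (11/12)^44 = 0.02174.

0.0217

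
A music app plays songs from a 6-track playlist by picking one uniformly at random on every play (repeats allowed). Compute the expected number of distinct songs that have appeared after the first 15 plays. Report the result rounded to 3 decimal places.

5.611

For each song, P(seen in 15 plays) = 1 - (5/6)^15 = 0.9351.
By linearity of expectation, E[distinct seen] = 6·(1 - (5/6)^15) = 5.6106.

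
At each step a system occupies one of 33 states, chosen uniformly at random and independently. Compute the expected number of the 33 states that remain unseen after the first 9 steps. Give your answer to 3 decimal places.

25.017

For each state, P(unseen after 9) = (32/33)^9 = 0.7581.
By linearity of expectation, E[unseen] = 33·(32/33)^9 = 25.0172.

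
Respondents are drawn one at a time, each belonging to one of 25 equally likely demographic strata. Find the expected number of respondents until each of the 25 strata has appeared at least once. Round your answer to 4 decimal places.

95.3990

After k distinct strata have appeared, the next respondent gives a new one with probability (25-k)/25, so the expected wait for the (k+1)-th is 25/(25-k).
E[T] = 25/25 + 25/24 + 25/23 + ... + 25/2 + 25/1 = 25·H_{25}.
H_{25} = 3.81596, so E[T] = 95.39895.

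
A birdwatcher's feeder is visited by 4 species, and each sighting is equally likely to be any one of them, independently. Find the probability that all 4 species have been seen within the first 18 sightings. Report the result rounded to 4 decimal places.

By inclusion–exclusion over which species are missing,
P(all seen) = Σ_{j=0}^{4} (-1)^j C(4,j)((4-j)/4)^18
= 1.00000 - 0.02255 + 0.00002 - 0.00000 + 0.00000
= 0.97747.

0.9775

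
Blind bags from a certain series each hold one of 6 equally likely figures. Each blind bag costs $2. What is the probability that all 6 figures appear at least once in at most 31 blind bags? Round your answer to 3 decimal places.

Let A_i be the event that figure i is missing after 31 blind bags. By inclusion–exclusion on the A_i,
P(all seen) = Σ_{j=0}^{6} (-1)^j C(6,j)((6-j)/6)^31
= 1.0000 - 0.0211 + 0.0001 - 0.0000 + 0.0000 - 0.0000 + 0.0000
= 0.9790.

0.979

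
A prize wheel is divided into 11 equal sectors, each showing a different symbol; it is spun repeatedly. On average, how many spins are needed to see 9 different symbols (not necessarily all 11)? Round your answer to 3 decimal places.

16.719

Going from k to k+1 distinct takes a geometric number of spins with mean 11/(11-k).
Sum over k = 0,...,8: E = 11/11 + 11/10 + 11/9 + ... + 11/4 + 11/3 = 16.7187.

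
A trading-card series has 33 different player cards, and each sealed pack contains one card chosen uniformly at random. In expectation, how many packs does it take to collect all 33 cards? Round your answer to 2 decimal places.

134.93

The wait to go from k to k+1 distinct cards is geometric with mean 33/(33-k).
E[T] = 33/33 + 33/32 + 33/31 + ... + 33/2 + 33/1 = 33·H_{33}.
H_{33} = 4.089, so E[T] = 134.930.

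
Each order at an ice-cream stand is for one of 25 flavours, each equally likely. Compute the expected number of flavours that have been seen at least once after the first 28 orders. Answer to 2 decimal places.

17.03

For each flavour, P(seen in 28 orders) = 1 - (24/25)^28 = 0.681.
By linearity of expectation, E[distinct seen] = 25·(1 - (24/25)^28) = 17.029.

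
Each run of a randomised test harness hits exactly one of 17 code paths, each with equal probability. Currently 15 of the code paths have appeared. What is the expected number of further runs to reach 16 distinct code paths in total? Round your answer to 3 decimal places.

From k distinct to k+1 distinct takes on average 17/(17-k) runs.
Only the k = 15 term is needed: E = 17/2 = 8.5000.

8.500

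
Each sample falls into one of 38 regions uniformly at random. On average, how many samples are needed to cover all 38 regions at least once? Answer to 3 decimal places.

Split into phases: going from k distinct to k+1 distinct takes on average 38/(38-k) samples.
E[T] = 38/38 + 38/37 + 38/36 + ... + 38/2 + 38/1 = 38·H_{38}.
H_{38} = 4.2279, so E[T] = 160.6603.

160.660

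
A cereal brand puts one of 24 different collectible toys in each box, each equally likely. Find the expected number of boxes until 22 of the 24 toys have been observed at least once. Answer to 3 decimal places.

54.623

Going from k to k+1 distinct takes a geometric number of boxes with mean 24/(24-k).
Sum over k = 0,...,21: E = 24/24 + 24/23 + 24/22 + ... + 24/4 + 24/3 = 54.6230.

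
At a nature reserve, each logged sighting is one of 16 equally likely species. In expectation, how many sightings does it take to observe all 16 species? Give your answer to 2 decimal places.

54.09

After k distinct species have appeared, the next sighting gives a new one with probability (16-k)/16, so the expected wait for the (k+1)-th is 16/(16-k).
E[T] = 16/16 + 16/15 + 16/14 + ... + 16/2 + 16/1 = 16·H_{16}.
H_{16} = 3.381, so E[T] = 54.092.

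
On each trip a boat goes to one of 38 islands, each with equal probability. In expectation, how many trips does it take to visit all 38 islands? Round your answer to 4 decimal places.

160.6603

The wait to go from k to k+1 distinct islands is geometric with mean 38/(38-k).
E[T] = 38/38 + 38/37 + 38/36 + ... + 38/2 + 38/1 = 38·H_{38}.
H_{38} = 4.22790, so E[T] = 160.66028.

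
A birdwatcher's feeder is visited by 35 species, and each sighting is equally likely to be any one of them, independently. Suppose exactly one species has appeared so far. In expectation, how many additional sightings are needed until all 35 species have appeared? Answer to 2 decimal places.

144.14

With k distinct species already seen, the next new one takes an expected 35/(35-k) sightings.
Sum over k = 1,...,34: E = 35/34 + 35/33 + 35/32 + ... + 35/2 + 35/1 = 144.137.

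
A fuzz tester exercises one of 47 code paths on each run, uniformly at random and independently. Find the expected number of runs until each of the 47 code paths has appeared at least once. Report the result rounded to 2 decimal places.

Split into phases: going from k distinct to k+1 distinct takes on average 47/(47-k) runs.
E[T] = 47/47 + 47/46 + 47/45 + ... + 47/2 + 47/1 = 47·H_{47}.
H_{47} = 4.438, so E[T] = 208.584.

208.58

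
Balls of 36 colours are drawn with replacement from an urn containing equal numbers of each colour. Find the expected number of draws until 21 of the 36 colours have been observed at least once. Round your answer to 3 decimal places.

Going from k to k+1 distinct takes a geometric number of draws with mean 36/(36-k).
Sum over k = 0,...,20: E = 36/36 + 36/35 + 36/34 + ... + 36/17 + 36/16 = 30.8279.

30.828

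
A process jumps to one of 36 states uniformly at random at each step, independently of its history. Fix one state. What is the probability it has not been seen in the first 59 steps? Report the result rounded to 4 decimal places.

0.1897

Each step misses the fixed state with probability (36-1)/36 = 35/36, independently.
P(still missing after 59) = (35/36)^59 = 0.18974.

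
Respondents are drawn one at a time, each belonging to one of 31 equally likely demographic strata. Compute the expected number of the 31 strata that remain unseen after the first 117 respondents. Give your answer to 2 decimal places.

0.67

For each stratum, P(unseen after 117) = (30/31)^117 = 0.022.
By linearity of expectation, E[unseen] = 31·(30/31)^117 = 0.669.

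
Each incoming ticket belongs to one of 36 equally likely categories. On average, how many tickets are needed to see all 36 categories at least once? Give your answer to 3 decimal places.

150.284

After k distinct categories have appeared, the next ticket gives a new one with probability (36-k)/36, so the expected wait for the (k+1)-th is 36/(36-k).
E[T] = 36/36 + 36/35 + 36/34 + ... + 36/2 + 36/1 = 36·H_{36}.
H_{36} = 4.1746, so E[T] = 150.2841.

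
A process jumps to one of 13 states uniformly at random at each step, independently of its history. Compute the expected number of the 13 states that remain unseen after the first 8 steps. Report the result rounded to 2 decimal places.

6.85

For each state, P(unseen after 8) = (12/13)^8 = 0.527.
By linearity of expectation, E[unseen] = 13·(12/13)^8 = 6.852.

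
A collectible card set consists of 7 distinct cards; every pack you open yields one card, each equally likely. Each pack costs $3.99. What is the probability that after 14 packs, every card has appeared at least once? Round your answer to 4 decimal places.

Let A_i be the event that card i is missing after 14 packs. By inclusion–exclusion on the A_i,
P(all seen) = Σ_{j=0}^{7} (-1)^j C(7,j)((7-j)/7)^14
= 1.00000 - 0.80880 + 0.18898 - 0.01385 + 0.00025 - 0.00000 + 0.00000 - 0.00000
= 0.36657.

0.3666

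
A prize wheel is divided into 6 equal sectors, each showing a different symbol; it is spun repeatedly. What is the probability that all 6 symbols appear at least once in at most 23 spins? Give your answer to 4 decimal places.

Let A_i be the event that symbol i is missing after 23 spins. By inclusion–exclusion on the A_i,
P(all seen) = Σ_{j=0}^{6} (-1)^j C(6,j)((6-j)/6)^23
= 1.00000 - 0.09057 + 0.00134 - 0.00000 + 0.00000 - 0.00000 + 0.00000
= 0.91076.

0.9108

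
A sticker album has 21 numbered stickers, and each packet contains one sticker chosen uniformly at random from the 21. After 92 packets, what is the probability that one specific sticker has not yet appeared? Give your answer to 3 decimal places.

0.011

Each packet misses the fixed sticker with probability (21-1)/21 = 20/21, independently.
P(still missing after 92) = (20/21)^92 = 0.0112.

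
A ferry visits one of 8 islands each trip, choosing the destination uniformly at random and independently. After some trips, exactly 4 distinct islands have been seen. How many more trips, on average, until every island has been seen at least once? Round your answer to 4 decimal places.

The wait to go from k to k+1 distinct islands is geometric with mean 8/(8-k).
Sum over k = 4,...,7: E = 8/4 + 8/3 + 8/2 + 8/1 = 16.66667.

16.6667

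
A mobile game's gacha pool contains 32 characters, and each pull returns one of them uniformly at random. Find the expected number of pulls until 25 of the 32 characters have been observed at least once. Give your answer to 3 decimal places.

Going from k to k+1 distinct takes a geometric number of pulls with mean 32/(32-k).
Sum over k = 0,...,24: E = 32/32 + 32/31 + 32/30 + ... + 32/9 + 32/8 = 46.9004.

46.900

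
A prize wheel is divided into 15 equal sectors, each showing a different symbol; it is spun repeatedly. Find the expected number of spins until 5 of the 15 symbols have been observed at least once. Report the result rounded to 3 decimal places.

5.839

With k distinct symbols already seen, the next new one arrives after an expected 15/(15-k) spins.
Sum over k = 0,...,4: E = 15/15 + 15/14 + 15/13 + 15/12 + 15/11 = 5.8389.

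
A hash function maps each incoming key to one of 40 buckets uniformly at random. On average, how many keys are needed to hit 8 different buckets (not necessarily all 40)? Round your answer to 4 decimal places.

8.8019

With k distinct buckets already seen, the next new one arrives after an expected 40/(40-k) keys.
Sum over k = 0,...,7: E = 40/40 + 40/39 + 40/38 + ... + 40/34 + 40/33 = 8.80191.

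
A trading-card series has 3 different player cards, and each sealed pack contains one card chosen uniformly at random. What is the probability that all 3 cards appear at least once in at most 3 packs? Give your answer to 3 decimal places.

By inclusion–exclusion over which cards are missing,
P(all seen) = Σ_{j=0}^{3} (-1)^j C(3,j)((3-j)/3)^3
= 1.0000 - 0.8889 + 0.1111 - 0.0000
= 0.2222.

0.222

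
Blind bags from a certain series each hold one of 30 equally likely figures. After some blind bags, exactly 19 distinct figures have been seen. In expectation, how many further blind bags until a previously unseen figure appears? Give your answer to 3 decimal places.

Each blind bag yields a new figure with probability (30-19)/30 = 11/30, so the wait is geometric with mean 30/11.
E = 30/11 = 2.7273.

2.727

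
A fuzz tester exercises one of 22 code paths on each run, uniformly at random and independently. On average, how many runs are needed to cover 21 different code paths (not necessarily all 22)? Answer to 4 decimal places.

59.1979

Going from k to k+1 distinct takes a geometric number of runs with mean 22/(22-k).
Sum over k = 0,...,20: E = 22/22 + 22/21 + 22/20 + ... + 22/3 + 22/2 = 59.19789.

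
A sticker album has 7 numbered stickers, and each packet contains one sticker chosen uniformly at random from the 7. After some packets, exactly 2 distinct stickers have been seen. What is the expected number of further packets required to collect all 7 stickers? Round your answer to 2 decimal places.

15.98

With k distinct stickers already seen, the next new one takes an expected 7/(7-k) packets.
Sum over k = 2,...,6: E = 7/5 + 7/4 + 7/3 + 7/2 + 7/1 = 15.983.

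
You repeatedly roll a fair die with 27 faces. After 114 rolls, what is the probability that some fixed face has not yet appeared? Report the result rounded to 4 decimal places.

On each roll the fixed face fails to appear with probability 26/27.
P(still missing after 114) = (26/27)^114 = 0.01354.

0.0135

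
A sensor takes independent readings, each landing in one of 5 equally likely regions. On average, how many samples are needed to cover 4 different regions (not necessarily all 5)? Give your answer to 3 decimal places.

Going from k to k+1 distinct takes a geometric number of samples with mean 5/(5-k).
Sum over k = 0,...,3: E = 5/5 + 5/4 + 5/3 + 5/2 = 6.4167.

6.417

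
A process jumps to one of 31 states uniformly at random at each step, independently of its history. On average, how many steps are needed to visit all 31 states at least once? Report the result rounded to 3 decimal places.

The wait to go from k to k+1 distinct states is geometric with mean 31/(31-k).
E[T] = 31/31 + 31/30 + 31/29 + ... + 31/2 + 31/1 = 31·H_{31}.
H_{31} = 4.0272, so E[T] = 124.8446.

124.845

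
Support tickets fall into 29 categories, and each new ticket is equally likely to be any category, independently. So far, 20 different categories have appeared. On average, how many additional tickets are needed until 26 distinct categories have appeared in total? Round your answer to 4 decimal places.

With k distinct categories already seen, the next new one takes an expected 29/(29-k) tickets.
Sum over k = 20,...,25: E = 29/9 + 29/8 + 29/7 + 29/6 + 29/5 + 29/4 = 28.87341.

28.8734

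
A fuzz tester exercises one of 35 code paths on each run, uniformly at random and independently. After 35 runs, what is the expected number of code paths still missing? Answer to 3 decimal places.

For each code path, P(unseen after 35) = (34/35)^35 = 0.3626.
By linearity of expectation, E[unseen] = 35·(34/35)^35 = 12.6896.

12.690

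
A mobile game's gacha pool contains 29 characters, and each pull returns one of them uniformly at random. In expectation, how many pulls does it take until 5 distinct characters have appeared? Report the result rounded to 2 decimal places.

5.39

Going from k to k+1 distinct takes a geometric number of pulls with mean 29/(29-k).
Sum over k = 0,...,4: E = 29/29 + 29/28 + 29/27 + 29/26 + 29/25 = 5.385.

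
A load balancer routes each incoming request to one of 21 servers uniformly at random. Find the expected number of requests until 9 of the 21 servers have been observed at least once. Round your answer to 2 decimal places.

Going from k to k+1 distinct takes a geometric number of requests with mean 21/(21-k).
Sum over k = 0,...,8: E = 21/21 + 21/20 + 21/19 + ... + 21/14 + 21/13 = 11.385.

11.39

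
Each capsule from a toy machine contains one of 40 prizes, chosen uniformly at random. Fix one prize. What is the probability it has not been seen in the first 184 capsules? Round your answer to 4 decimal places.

On each capsule the fixed prize fails to appear with probability 39/40.
P(still missing after 184) = (39/40)^184 = 0.00948.

0.0095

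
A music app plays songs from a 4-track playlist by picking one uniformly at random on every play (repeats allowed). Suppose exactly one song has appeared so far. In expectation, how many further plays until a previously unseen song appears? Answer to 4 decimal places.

1.3333

Each play yields a new song with probability (4-1)/4 = 3/4, so the wait is geometric with mean 4/3.
E = 4/3 = 1.33333.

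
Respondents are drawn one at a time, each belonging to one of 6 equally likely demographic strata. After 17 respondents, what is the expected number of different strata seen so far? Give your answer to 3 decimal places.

For each stratum, P(seen in 17 respondents) = 1 - (5/6)^17 = 0.9549.
By linearity of expectation, E[distinct seen] = 6·(1 - (5/6)^17) = 5.7296.

5.730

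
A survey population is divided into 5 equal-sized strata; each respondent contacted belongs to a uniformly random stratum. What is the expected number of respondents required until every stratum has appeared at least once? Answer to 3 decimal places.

11.417

The wait to go from k to k+1 distinct strata is geometric with mean 5/(5-k).
E[T] = 5/5 + 5/4 + 5/3 + 5/2 + 5/1 = 5·H_{5}.
H_{5} = 2.2833, so E[T] = 11.4167.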